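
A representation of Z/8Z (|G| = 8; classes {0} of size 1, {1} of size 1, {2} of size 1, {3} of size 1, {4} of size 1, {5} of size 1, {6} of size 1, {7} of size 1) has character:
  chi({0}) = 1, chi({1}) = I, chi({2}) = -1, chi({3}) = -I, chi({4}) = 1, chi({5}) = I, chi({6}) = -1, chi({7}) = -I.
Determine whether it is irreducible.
Irreducible: <chi, chi> = 1.

Why: <chi, chi> = (1/|G|) sum_C |C| * |chi(C)|^2 = (1/8)[1*|1|^2 + 1*|I|^2 + 1*|-1|^2 + 1*|-I|^2 + 1*|1|^2 + 1*|I|^2 + 1*|-1|^2 + 1*|-I|^2]
  = (1/8)[(1) + (1) + (1) + (1) + (1) + (1) + (1) + (1)] = 8/8 = 1.
(Exp terms are combined using exp(i*s)*conj(exp(i*t)) = exp(i*(s-t)), and sums of them are collapsed using the identity that for every m > 1 the m distinct m-th roots of unity sum to 0, e.g. 1 + exp(2*I*pi/3) + exp(-2*I*pi/3) = 0.)
A character is irreducible iff <chi, chi> = 1, so this representation is irreducible.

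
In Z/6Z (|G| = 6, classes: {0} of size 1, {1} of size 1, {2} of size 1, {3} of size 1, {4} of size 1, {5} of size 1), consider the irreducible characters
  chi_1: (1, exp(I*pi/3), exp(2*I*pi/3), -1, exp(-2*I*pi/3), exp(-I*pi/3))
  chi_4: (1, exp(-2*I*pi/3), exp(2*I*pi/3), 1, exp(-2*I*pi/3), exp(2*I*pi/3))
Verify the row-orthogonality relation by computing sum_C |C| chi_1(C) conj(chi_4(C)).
Sum = 0; so <chi_1, chi_4> = 0 (distinct irreducibles are orthogonal).

Solution. Compute term by term over conjugacy classes (|C| * chi_1(C) * conj(chi_4(C))):
  1*(1)*conj(1) + 1*(exp(I*pi/3))*conj(exp(-2*I*pi/3)) + 1*(exp(2*I*pi/3))*conj(exp(2*I*pi/3)) + 1*(-1)*conj(1) + 1*(exp(-2*I*pi/3))*conj(exp(-2*I*pi/3)) + 1*(exp(-I*pi/3))*conj(exp(2*I*pi/3))
  = (1) + (-1) + (1) + (-1) + (1) + (-1)
  = 0.
(Exp terms are combined using exp(i*s)*conj(exp(i*t)) = exp(i*(s-t)), and sums of them are collapsed using the identity that for every m > 1 the m distinct m-th roots of unity sum to 0, e.g. 1 + exp(2*I*pi/3) + exp(-2*I*pi/3) = 0.)
Dividing by |G| = 6 gives 0/6 = 0, matching the row-orthogonality relation <chi_1, chi_4> = [chi_1 = chi_4].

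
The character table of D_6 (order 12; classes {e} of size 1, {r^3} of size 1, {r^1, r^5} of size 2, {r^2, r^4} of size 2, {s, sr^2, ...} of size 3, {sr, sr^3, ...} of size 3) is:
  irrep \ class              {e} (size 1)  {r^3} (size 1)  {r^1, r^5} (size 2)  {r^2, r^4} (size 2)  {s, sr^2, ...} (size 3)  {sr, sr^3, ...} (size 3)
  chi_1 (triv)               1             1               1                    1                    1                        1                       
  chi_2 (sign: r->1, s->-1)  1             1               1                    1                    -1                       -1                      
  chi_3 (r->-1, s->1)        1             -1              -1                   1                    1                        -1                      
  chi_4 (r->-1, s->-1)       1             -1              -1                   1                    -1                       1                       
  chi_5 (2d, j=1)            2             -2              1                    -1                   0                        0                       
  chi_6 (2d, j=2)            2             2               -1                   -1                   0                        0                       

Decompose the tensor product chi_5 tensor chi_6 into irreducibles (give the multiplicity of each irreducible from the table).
chi_5 tensor chi_6 = chi_3 + chi_4 + chi_5 (all other irreducibles have multiplicity 0).

Proof sketch: The character of a tensor product is the pointwise product (chi_5 * chi_6)(C) = chi_5(C) * chi_6(C):
  {e}: (2)*(2), {r^3}: (-2)*(2), {r^1, r^5}: (1)*(-1), {r^2, r^4}: (-1)*(-1), {s, sr^2, ...}: (0)*(0), {sr, sr^3, ...}: (0)*(0)
so (chi_5 * chi_6) takes values
  {e} -> 4, {r^3} -> -4, {r^1, r^5} -> -1, {r^2, r^4} -> 1, {s, sr^2, ...} -> 0, {sr, sr^3, ...} -> 0.
Now take the inner product of this character with each irreducible chi from the table, <chi_5*chi_6, chi> = (1/12) sum_C |C| (chi_5*chi_6)(C) conj(chi(C)):
  <chi_5*chi_6, chi_1> = (1/12)[1*(4)*conj(1) + 1*(-4)*conj(1) + 2*(-1)*conj(1) + 2*(1)*conj(1) + 3*(0)*conj(1) + 3*(0)*conj(1)]
      = (1/12)[(4) + (-4) + (-2) + (2) + (0) + (0)] = 0/12 = 0
  <chi_5*chi_6, chi_2> = (1/12)[1*(4)*conj(1) + 1*(-4)*conj(1) + 2*(-1)*conj(1) + 2*(1)*conj(1) + 3*(0)*conj(-1) + 3*(0)*conj(-1)]
      = (1/12)[(4) + (-4) + (-2) + (2) + (0) + (0)] = 0/12 = 0
  <chi_5*chi_6, chi_3> = (1/12)[1*(4)*conj(1) + 1*(-4)*conj(-1) + 2*(-1)*conj(-1) + 2*(1)*conj(1) + 3*(0)*conj(1) + 3*(0)*conj(-1)]
      = (1/12)[(4) + (4) + (2) + (2) + (0) + (0)] = 12/12 = 1
  <chi_5*chi_6, chi_4> = (1/12)[1*(4)*conj(1) + 1*(-4)*conj(-1) + 2*(-1)*conj(-1) + 2*(1)*conj(1) + 3*(0)*conj(-1) + 3*(0)*conj(1)]
      = (1/12)[(4) + (4) + (2) + (2) + (0) + (0)] = 12/12 = 1
  <chi_5*chi_6, chi_5> = (1/12)[1*(4)*conj(2) + 1*(-4)*conj(-2) + 2*(-1)*conj(1) + 2*(1)*conj(-1) + 3*(0)*conj(0) + 3*(0)*conj(0)]
      = (1/12)[(8) + (8) + (-2) + (-2) + (0) + (0)] = 12/12 = 1
  <chi_5*chi_6, chi_6> = (1/12)[1*(4)*conj(2) + 1*(-4)*conj(2) + 2*(-1)*conj(-1) + 2*(1)*conj(-1) + 3*(0)*conj(0) + 3*(0)*conj(0)]
      = (1/12)[(8) + (-8) + (2) + (-2) + (0) + (0)] = 0/12 = 0
Hence the multiplicities are chi_3: 1, chi_4: 1, chi_5: 1. Dimension check: dim(chi_5)*dim(chi_6) = 2*2 = 4 and sum (mult * dim) = 1*1 + 1*1 + 1*2 = 4.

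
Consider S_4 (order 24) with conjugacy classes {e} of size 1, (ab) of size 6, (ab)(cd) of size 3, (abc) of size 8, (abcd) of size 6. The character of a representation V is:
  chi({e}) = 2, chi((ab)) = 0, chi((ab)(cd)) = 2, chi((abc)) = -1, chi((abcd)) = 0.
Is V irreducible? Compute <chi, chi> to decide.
Irreducible: <chi, chi> = 1.

Details: <chi, chi> = (1/|G|) sum_C |C| * |chi(C)|^2 = (1/24)[1*|2|^2 + 6*|0|^2 + 3*|2|^2 + 8*|-1|^2 + 6*|0|^2]
  = (1/24)[(4) + (0) + (12) + (8) + (0)] = 24/24 = 1.
A character is irreducible iff <chi, chi> = 1, so this representation is irreducible.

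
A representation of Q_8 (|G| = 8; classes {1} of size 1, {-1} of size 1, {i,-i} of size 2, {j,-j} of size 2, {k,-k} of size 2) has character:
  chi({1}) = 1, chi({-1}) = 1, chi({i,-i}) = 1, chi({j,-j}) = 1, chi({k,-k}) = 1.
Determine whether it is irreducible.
Irreducible: <chi, chi> = 1.

Details: <chi, chi> = (1/|G|) sum_C |C| * |chi(C)|^2 = (1/8)[1*|1|^2 + 1*|1|^2 + 2*|1|^2 + 2*|1|^2 + 2*|1|^2]
  = (1/8)[(1) + (1) + (2) + (2) + (2)] = 8/8 = 1.
A character is irreducible iff <chi, chi> = 1, so this representation is irreducible.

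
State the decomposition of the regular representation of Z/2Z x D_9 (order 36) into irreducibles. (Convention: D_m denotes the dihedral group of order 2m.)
Each irreducible V_i of dimension d_i appears with multiplicity d_i, i.e. rho_reg = (direct sum over all irreducibles V_i) d_i V_i. The irreducible dimensions for Z/2Z x D_9 are 1, 1, 1, 1, 2, 2, 2, 2, 2, 2, 2, 2: 4 irreducibles of dimension 1, each with multiplicity 1; 8 irreducibles of dimension 2, each with multiplicity 2. Total dimension 4*1*1 + 8*2*2 = 36 = |G|.

Argument: General theorem: in the regular representation of a finite group G, each irreducible appears with multiplicity equal to its dimension. Check: dim(rho_reg) = sum d_i^2 = 1 + 1 + 1 + 1 + 4 + 4 + 4 + 4 + 4 + 4 + 4 + 4 = 36 = |G|.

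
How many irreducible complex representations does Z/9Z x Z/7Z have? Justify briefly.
63

Derivation: The number of irreducible complex representations of a finite group equals its number of conjugacy classes. Z/9Z x Z/7Z is abelian of order 63, so every element is its own conjugacy class: 63 classes, so Z/9Z x Z/7Z (order 63) has exactly 63 irreducible complex representations.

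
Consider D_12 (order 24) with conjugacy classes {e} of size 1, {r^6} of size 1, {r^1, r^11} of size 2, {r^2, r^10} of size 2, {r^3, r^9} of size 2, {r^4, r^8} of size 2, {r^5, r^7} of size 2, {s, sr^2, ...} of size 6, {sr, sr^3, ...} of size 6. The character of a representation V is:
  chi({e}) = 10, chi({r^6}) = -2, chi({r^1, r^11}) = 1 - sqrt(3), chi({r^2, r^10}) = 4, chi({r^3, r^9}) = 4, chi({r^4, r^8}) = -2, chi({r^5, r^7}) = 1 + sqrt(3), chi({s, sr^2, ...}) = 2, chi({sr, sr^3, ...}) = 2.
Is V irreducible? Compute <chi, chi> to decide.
Not irreducible (reducible): <chi, chi> = 10 > 1.

Justification: <chi, chi> = (1/|G|) sum_C |C| * |chi(C)|^2 = (1/24)[1*|10|^2 + 1*|-2|^2 + 2*|1 - sqrt(3)|^2 + 2*|4|^2 + 2*|4|^2 + 2*|-2|^2 + 2*|1 + sqrt(3)|^2 + 6*|2|^2 + 6*|2|^2]
  = (1/24)[(100) + (4) + (8 - 4*sqrt(3)) + (32) + (32) + (8) + (4*sqrt(3) + 8) + (24) + (24)] = 240/24 = 10.
A character is irreducible iff <chi, chi> = 1, so this representation is reducible.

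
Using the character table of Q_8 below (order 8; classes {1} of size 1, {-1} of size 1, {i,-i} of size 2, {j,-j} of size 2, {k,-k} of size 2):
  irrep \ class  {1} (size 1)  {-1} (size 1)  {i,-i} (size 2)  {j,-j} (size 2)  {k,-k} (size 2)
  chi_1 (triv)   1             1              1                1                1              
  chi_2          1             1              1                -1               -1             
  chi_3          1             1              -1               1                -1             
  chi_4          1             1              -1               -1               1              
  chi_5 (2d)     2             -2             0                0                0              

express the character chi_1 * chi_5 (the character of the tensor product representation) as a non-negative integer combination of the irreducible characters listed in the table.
chi_1 tensor chi_5 = chi_5 (all other irreducibles have multiplicity 0).

Reasoning: The character of a tensor product is the pointwise product (chi_1 * chi_5)(C) = chi_1(C) * chi_5(C):
  {1}: (1)*(2), {-1}: (1)*(-2), {i,-i}: (1)*(0), {j,-j}: (1)*(0), {k,-k}: (1)*(0)
so (chi_1 * chi_5) takes values
  {1} -> 2, {-1} -> -2, {i,-i} -> 0, {j,-j} -> 0, {k,-k} -> 0.
Now take the inner product of this character with each irreducible chi from the table, <chi_1*chi_5, chi> = (1/8) sum_C |C| (chi_1*chi_5)(C) conj(chi(C)):
  <chi_1*chi_5, chi_1> = (1/8)[1*(2)*conj(1) + 1*(-2)*conj(1) + 2*(0)*conj(1) + 2*(0)*conj(1) + 2*(0)*conj(1)]
      = (1/8)[(2) + (-2) + (0) + (0) + (0)] = 0/8 = 0
  <chi_1*chi_5, chi_2> = (1/8)[1*(2)*conj(1) + 1*(-2)*conj(1) + 2*(0)*conj(1) + 2*(0)*conj(-1) + 2*(0)*conj(-1)]
      = (1/8)[(2) + (-2) + (0) + (0) + (0)] = 0/8 = 0
  <chi_1*chi_5, chi_3> = (1/8)[1*(2)*conj(1) + 1*(-2)*conj(1) + 2*(0)*conj(-1) + 2*(0)*conj(1) + 2*(0)*conj(-1)]
      = (1/8)[(2) + (-2) + (0) + (0) + (0)] = 0/8 = 0
  <chi_1*chi_5, chi_4> = (1/8)[1*(2)*conj(1) + 1*(-2)*conj(1) + 2*(0)*conj(-1) + 2*(0)*conj(-1) + 2*(0)*conj(1)]
      = (1/8)[(2) + (-2) + (0) + (0) + (0)] = 0/8 = 0
  <chi_1*chi_5, chi_5> = (1/8)[1*(2)*conj(2) + 1*(-2)*conj(-2) + 2*(0)*conj(0) + 2*(0)*conj(0) + 2*(0)*conj(0)]
      = (1/8)[(4) + (4) + (0) + (0) + (0)] = 8/8 = 1
Hence the multiplicities are chi_5: 1. Dimension check: dim(chi_1)*dim(chi_5) = 1*2 = 2 and sum (mult * dim) = 1*2 = 2.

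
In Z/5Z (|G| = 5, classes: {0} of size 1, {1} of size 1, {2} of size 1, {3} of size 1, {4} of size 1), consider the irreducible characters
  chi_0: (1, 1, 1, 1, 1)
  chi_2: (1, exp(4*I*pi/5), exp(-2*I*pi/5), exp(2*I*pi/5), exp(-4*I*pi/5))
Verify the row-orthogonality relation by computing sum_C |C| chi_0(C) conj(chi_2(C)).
Sum = 0; so <chi_0, chi_2> = 0 (distinct irreducibles are orthogonal).

Argument: Compute term by term over conjugacy classes (|C| * chi_0(C) * conj(chi_2(C))):
  1*(1)*conj(1) + 1*(1)*conj(exp(4*I*pi/5)) + 1*(1)*conj(exp(-2*I*pi/5)) + 1*(1)*conj(exp(2*I*pi/5)) + 1*(1)*conj(exp(-4*I*pi/5))
  = (1) + (exp(-4*I*pi/5)) + (exp(2*I*pi/5)) + (exp(-2*I*pi/5)) + (exp(4*I*pi/5))
  = 0.
(Exp terms are combined using exp(i*s)*conj(exp(i*t)) = exp(i*(s-t)), and sums of them are collapsed using the identity that for every m > 1 the m distinct m-th roots of unity sum to 0, e.g. 1 + exp(2*I*pi/3) + exp(-2*I*pi/3) = 0.)
Dividing by |G| = 5 gives 0/5 = 0, matching the row-orthogonality relation <chi_0, chi_2> = [chi_0 = chi_2].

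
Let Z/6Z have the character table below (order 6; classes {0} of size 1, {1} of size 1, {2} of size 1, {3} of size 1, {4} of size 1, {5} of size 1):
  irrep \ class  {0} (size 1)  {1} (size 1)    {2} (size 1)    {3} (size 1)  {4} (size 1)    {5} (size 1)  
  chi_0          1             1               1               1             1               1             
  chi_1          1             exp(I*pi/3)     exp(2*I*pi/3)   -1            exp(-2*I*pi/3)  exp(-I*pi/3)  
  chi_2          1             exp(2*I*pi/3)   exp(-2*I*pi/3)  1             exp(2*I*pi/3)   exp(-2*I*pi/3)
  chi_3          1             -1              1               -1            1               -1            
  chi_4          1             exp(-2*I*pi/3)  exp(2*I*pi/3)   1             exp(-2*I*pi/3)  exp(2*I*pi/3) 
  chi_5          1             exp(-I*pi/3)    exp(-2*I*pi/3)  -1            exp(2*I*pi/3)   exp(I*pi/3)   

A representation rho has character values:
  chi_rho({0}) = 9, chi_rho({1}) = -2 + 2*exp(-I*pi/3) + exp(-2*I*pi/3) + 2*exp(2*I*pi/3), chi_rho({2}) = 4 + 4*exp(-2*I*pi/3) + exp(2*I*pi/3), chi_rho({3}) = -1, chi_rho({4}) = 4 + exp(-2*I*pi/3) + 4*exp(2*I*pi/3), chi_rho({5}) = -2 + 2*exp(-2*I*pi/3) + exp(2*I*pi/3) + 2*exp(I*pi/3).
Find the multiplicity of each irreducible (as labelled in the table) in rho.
Multiplicities: chi_0: 1, chi_1: 0, chi_2: 2, chi_3: 3, chi_4: 1, chi_5: 2.

Reasoning: Use <chi_rho, chi> = (1/|G|) sum_C |C| * chi_rho(C) * conj(chi(C)) with |G| = 6 for each irreducible chi in the table:
  <chi_rho, chi_0> = (1/6)[1*(9)*conj(1) + 1*(-2 + 2*exp(-I*pi/3) + exp(-2*I*pi/3) + 2*exp(2*I*pi/3))*conj(1) + 1*(4 + 4*exp(-2*I*pi/3) + exp(2*I*pi/3))*conj(1) + 1*(-1)*conj(1) + 1*(4 + exp(-2*I*pi/3) + 4*exp(2*I*pi/3))*conj(1) + 1*(-2 + 2*exp(-2*I*pi/3) + exp(2*I*pi/3) + 2*exp(I*pi/3))*conj(1)]
      = (1/6)[(9) + (-2 + 2*exp(-I*pi/3) + exp(-2*I*pi/3) + 2*exp(2*I*pi/3)) + (4 + 4*exp(-2*I*pi/3) + exp(2*I*pi/3)) + (-1) + (4 + exp(-2*I*pi/3) + 4*exp(2*I*pi/3)) + (-2 + 2*exp(-2*I*pi/3) + exp(2*I*pi/3) + 2*exp(I*pi/3))] = 6/6 = 1
  <chi_rho, chi_1> = (1/6)[1*(9)*conj(1) + 1*(-2 + 2*exp(-I*pi/3) + exp(-2*I*pi/3) + 2*exp(2*I*pi/3))*conj(exp(I*pi/3)) + 1*(4 + 4*exp(-2*I*pi/3) + exp(2*I*pi/3))*conj(exp(2*I*pi/3)) + 1*(-1)*conj(-1) + 1*(4 + exp(-2*I*pi/3) + 4*exp(2*I*pi/3))*conj(exp(-2*I*pi/3)) + 1*(-2 + 2*exp(-2*I*pi/3) + exp(2*I*pi/3) + 2*exp(I*pi/3))*conj(exp(-I*pi/3))]
      = (1/6)[(9) + (-1 + 2*exp(-2*I*pi/3) - 2*exp(-I*pi/3) + 2*exp(I*pi/3)) + (-3) + (1) + (-3) + (-1 - 2*exp(I*pi/3) + 2*exp(-I*pi/3) + 2*exp(2*I*pi/3))] = 0/6 = 0
  <chi_rho, chi_2> = (1/6)[1*(9)*conj(1) + 1*(-2 + 2*exp(-I*pi/3) + exp(-2*I*pi/3) + 2*exp(2*I*pi/3))*conj(exp(2*I*pi/3)) + 1*(4 + 4*exp(-2*I*pi/3) + exp(2*I*pi/3))*conj(exp(-2*I*pi/3)) + 1*(-1)*conj(1) + 1*(4 + exp(-2*I*pi/3) + 4*exp(2*I*pi/3))*conj(exp(2*I*pi/3)) + 1*(-2 + 2*exp(-2*I*pi/3) + exp(2*I*pi/3) + 2*exp(I*pi/3))*conj(exp(-2*I*pi/3))]
      = (1/6)[(9) + (exp(2*I*pi/3) - 2*exp(-2*I*pi/3)) + (4 + exp(-2*I*pi/3) + 4*exp(2*I*pi/3)) + (-1) + (4 + 4*exp(-2*I*pi/3) + exp(2*I*pi/3)) + (-2*exp(2*I*pi/3) + exp(-2*I*pi/3))] = 12/6 = 2
  <chi_rho, chi_3> = (1/6)[1*(9)*conj(1) + 1*(-2 + 2*exp(-I*pi/3) + exp(-2*I*pi/3) + 2*exp(2*I*pi/3))*conj(-1) + 1*(4 + 4*exp(-2*I*pi/3) + exp(2*I*pi/3))*conj(1) + 1*(-1)*conj(-1) + 1*(4 + exp(-2*I*pi/3) + 4*exp(2*I*pi/3))*conj(1) + 1*(-2 + 2*exp(-2*I*pi/3) + exp(2*I*pi/3) + 2*exp(I*pi/3))*conj(-1)]
      = (1/6)[(9) + (2 - 2*exp(2*I*pi/3) - exp(-2*I*pi/3) - 2*exp(-I*pi/3)) + (4 + 4*exp(-2*I*pi/3) + exp(2*I*pi/3)) + (1) + (4 + exp(-2*I*pi/3) + 4*exp(2*I*pi/3)) + (2 - 2*exp(I*pi/3) - exp(2*I*pi/3) - 2*exp(-2*I*pi/3))] = 18/6 = 3
  <chi_rho, chi_4> = (1/6)[1*(9)*conj(1) + 1*(-2 + 2*exp(-I*pi/3) + exp(-2*I*pi/3) + 2*exp(2*I*pi/3))*conj(exp(-2*I*pi/3)) + 1*(4 + 4*exp(-2*I*pi/3) + exp(2*I*pi/3))*conj(exp(2*I*pi/3)) + 1*(-1)*conj(1) + 1*(4 + exp(-2*I*pi/3) + 4*exp(2*I*pi/3))*conj(exp(-2*I*pi/3)) + 1*(-2 + 2*exp(-2*I*pi/3) + exp(2*I*pi/3) + 2*exp(I*pi/3))*conj(exp(2*I*pi/3))]
      = (1/6)[(9) + (1 + 2*exp(-2*I*pi/3) - 2*exp(2*I*pi/3) + 2*exp(I*pi/3)) + (-3) + (-1) + (-3) + (1 + 2*exp(-I*pi/3) + 2*exp(2*I*pi/3) - 2*exp(-2*I*pi/3))] = 6/6 = 1
  <chi_rho, chi_5> = (1/6)[1*(9)*conj(1) + 1*(-2 + 2*exp(-I*pi/3) + exp(-2*I*pi/3) + 2*exp(2*I*pi/3))*conj(exp(-I*pi/3)) + 1*(4 + 4*exp(-2*I*pi/3) + exp(2*I*pi/3))*conj(exp(-2*I*pi/3)) + 1*(-1)*conj(-1) + 1*(4 + exp(-2*I*pi/3) + 4*exp(2*I*pi/3))*conj(exp(2*I*pi/3)) + 1*(-2 + 2*exp(-2*I*pi/3) + exp(2*I*pi/3) + 2*exp(I*pi/3))*conj(exp(I*pi/3))]
      = (1/6)[(9) + (-2*exp(I*pi/3) + exp(-I*pi/3)) + (4 + exp(-2*I*pi/3) + 4*exp(2*I*pi/3)) + (1) + (4 + 4*exp(-2*I*pi/3) + exp(2*I*pi/3)) + (exp(I*pi/3) - 2*exp(-I*pi/3))] = 12/6 = 2
(Exp terms are combined using exp(i*s)*conj(exp(i*t)) = exp(i*(s-t)), and sums of them are collapsed using the identity that for every m > 1 the m distinct m-th roots of unity sum to 0, e.g. 1 + exp(2*I*pi/3) + exp(-2*I*pi/3) = 0.)
Dimension check: dim(rho) = sum (mult * dim) = 1*1 + 0*1 + 2*1 + 3*1 + 1*1 + 2*1 = 9 = chi_rho(e) = 9.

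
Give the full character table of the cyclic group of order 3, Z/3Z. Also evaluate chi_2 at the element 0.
Character table of Z/3Z (irreps indexed chi_0,...,chi_2 with chi_k(m) = zeta_3^(k*m), zeta_3 = exp(2*pi*i/3)):
  irrep \ class  {0} (size 1)  {1} (size 1)    {2} (size 1)  
  chi_0          1             1               1             
  chi_1          1             exp(2*I*pi/3)   exp(-2*I*pi/3)
  chi_2          1             exp(-2*I*pi/3)  exp(2*I*pi/3) 

Spot check: chi_2(0) = zeta_3^(2*0) = zeta_3^0 = 1.

Derivation: Z/3Z is abelian, so all 3 irreducible complex representations are 1-dimensional. They are given by chi_k(m) = zeta_3^(k*m) for k = 0,...,2. Row orthogonality: sum_m chi_k(m) conj(chi_l(m)) = 3 * [k = l].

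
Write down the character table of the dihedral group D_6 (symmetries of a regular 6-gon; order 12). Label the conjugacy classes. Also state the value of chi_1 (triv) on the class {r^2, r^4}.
Conjugacy classes: {e} of size 1, {r^3} of size 1, {r^1, r^5} of size 2, {r^2, r^4} of size 2, {s, sr^2, ...} of size 3, {sr, sr^3, ...} of size 3.
Character table:
  irrep \ class              {e} (size 1)  {r^3} (size 1)  {r^1, r^5} (size 2)  {r^2, r^4} (size 2)  {s, sr^2, ...} (size 3)  {sr, sr^3, ...} (size 3)
  chi_1 (triv)               1             1               1                    1                    1                        1                       
  chi_2 (sign: r->1, s->-1)  1             1               1                    1                    -1                       -1                      
  chi_3 (r->-1, s->1)        1             -1              -1                   1                    1                        -1                      
  chi_4 (r->-1, s->-1)       1             -1              -1                   1                    -1                       1                       
  chi_5 (2d, j=1)            2             -2              1                    -1                   0                        0                       
  chi_6 (2d, j=2)            2             2               -1                   -1                   0                        0                       

Spot check: chi_1 (triv) on {r^2, r^4} = 1.

Working: D_6 has order 2*6 = 12 with 6 conjugacy classes, hence 6 irreducibles. Sum of squared dims 1 + 1 + 1 + 1 + 4 + 4 = 12 = |G|. Linear characters come from the abelianisation; the 2-dimensional irreps have character r^k -> 2*cos(2*pi*j*k/6), reflections -> 0.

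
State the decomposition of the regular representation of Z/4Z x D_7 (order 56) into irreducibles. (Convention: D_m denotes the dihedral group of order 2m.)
Each irreducible V_i of dimension d_i appears with multiplicity d_i, i.e. rho_reg = (direct sum over all irreducibles V_i) d_i V_i. The irreducible dimensions for Z/4Z x D_7 are 1, 1, 1, 1, 1, 1, 1, 1, 2, 2, 2, 2, 2, 2, 2, 2, 2, 2, 2, 2: 8 irreducibles of dimension 1, each with multiplicity 1; 12 irreducibles of dimension 2, each with multiplicity 2. Total dimension 8*1*1 + 12*2*2 = 56 = |G|.

General theorem: in the regular representation of a finite group G, each irreducible appears with multiplicity equal to its dimension. Check: dim(rho_reg) = sum d_i^2 = 1 + 1 + 1 + 1 + 1 + 1 + 1 + 1 + 4 + 4 + 4 + 4 + 4 + 4 + 4 + 4 + 4 + 4 + 4 + 4 = 56 = |G|.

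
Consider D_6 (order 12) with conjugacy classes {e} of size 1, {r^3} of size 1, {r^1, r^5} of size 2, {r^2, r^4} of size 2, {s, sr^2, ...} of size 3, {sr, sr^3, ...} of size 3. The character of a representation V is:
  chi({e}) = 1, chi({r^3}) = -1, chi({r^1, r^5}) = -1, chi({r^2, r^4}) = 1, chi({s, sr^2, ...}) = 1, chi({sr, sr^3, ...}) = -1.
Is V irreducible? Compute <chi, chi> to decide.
Irreducible: <chi, chi> = 1.

Argument: <chi, chi> = (1/|G|) sum_C |C| * |chi(C)|^2 = (1/12)[1*|1|^2 + 1*|-1|^2 + 2*|-1|^2 + 2*|1|^2 + 3*|1|^2 + 3*|-1|^2]
  = (1/12)[(1) + (1) + (2) + (2) + (3) + (3)] = 12/12 = 1.
A character is irreducible iff <chi, chi> = 1, so this representation is irreducible.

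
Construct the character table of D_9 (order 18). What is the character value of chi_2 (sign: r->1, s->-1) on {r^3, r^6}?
Conjugacy classes: {e} of size 1, {r^1, r^8} of size 2, {r^2, r^7} of size 2, {r^3, r^6} of size 2, {r^4, r^5} of size 2, {s, sr, ..., sr^8} of size 9.
Character table:
  irrep \ class              {e} (size 1)  {r^1, r^8} (size 2)  {r^2, r^7} (size 2)  {r^3, r^6} (size 2)  {r^4, r^5} (size 2)  {s, sr, ..., sr^8} (size 9)
  chi_1 (triv)               1             1                    1                    1                    1                    1                          
  chi_2 (sign: r->1, s->-1)  1             1                    1                    1                    1                    -1                         
  chi_3 (2d, j=1)            2             2*cos(2*pi/9)        2*cos(4*pi/9)        -1                   -2*cos(pi/9)         0                          
  chi_4 (2d, j=2)            2             2*cos(4*pi/9)        -2*cos(pi/9)         -1                   2*cos(2*pi/9)        0                          
  chi_5 (2d, j=3)            2             -1                   -1                   2                    -1                   0                          
  chi_6 (2d, j=4)            2             -2*cos(pi/9)         2*cos(2*pi/9)        -1                   2*cos(4*pi/9)        0                          

Spot check: chi_2 (sign: r->1, s->-1) on {r^3, r^6} = 1.

Explanation: D_9 has order 2*9 = 18 with 6 conjugacy classes, hence 6 irreducibles. Sum of squared dims 1 + 1 + 4 + 4 + 4 + 4 = 18 = |G|. Linear characters come from the abelianisation; the 2-dimensional irreps have character r^k -> 2*cos(2*pi*j*k/9), reflections -> 0.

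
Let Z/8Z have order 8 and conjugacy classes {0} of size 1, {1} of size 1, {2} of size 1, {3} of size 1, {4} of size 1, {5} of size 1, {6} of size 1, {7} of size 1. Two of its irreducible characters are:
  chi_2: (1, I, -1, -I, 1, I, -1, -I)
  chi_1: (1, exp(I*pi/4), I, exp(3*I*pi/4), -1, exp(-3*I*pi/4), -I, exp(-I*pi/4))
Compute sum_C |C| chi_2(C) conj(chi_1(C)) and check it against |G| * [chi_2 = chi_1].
Sum = 0; so <chi_2, chi_1> = 0 (distinct irreducibles are orthogonal).

Argument: Compute term by term over conjugacy classes (|C| * chi_2(C) * conj(chi_1(C))):
  1*(1)*conj(1) + 1*(I)*conj(exp(I*pi/4)) + 1*(-1)*conj(I) + 1*(-I)*conj(exp(3*I*pi/4)) + 1*(1)*conj(-1) + 1*(I)*conj(exp(-3*I*pi/4)) + 1*(-1)*conj(-I) + 1*(-I)*conj(exp(-I*pi/4))
  = (1) + (exp(I*pi/4)) + (I) + (-exp(-I*pi/4)) + (-1) + (exp(-3*I*pi/4)) + (-I) + (-exp(3*I*pi/4))
  = 0.
(Exp terms are combined using exp(i*s)*conj(exp(i*t)) = exp(i*(s-t)), and sums of them are collapsed using the identity that for every m > 1 the m distinct m-th roots of unity sum to 0, e.g. 1 + exp(2*I*pi/3) + exp(-2*I*pi/3) = 0.)
Dividing by |G| = 8 gives 0/8 = 0, matching the row-orthogonality relation <chi_2, chi_1> = [chi_2 = chi_1].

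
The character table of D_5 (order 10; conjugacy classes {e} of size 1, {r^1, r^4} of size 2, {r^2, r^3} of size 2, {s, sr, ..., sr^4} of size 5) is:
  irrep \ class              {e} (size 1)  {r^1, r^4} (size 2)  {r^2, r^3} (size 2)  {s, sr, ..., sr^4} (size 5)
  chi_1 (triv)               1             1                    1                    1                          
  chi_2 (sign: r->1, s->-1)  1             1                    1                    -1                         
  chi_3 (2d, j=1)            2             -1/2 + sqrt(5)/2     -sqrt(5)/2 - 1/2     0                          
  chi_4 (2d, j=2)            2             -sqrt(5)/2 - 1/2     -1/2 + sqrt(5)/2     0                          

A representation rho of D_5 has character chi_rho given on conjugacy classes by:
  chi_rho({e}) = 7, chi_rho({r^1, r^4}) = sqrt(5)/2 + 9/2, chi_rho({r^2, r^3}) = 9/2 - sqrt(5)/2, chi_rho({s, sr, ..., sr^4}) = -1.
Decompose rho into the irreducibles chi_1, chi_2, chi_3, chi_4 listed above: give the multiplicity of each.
Multiplicities: chi_1: 2, chi_2: 3, chi_3: 1, chi_4: 0.

Working: Use <chi_rho, chi> = (1/|G|) sum_C |C| * chi_rho(C) * conj(chi(C)) with |G| = 10 for each irreducible chi in the table:
  <chi_rho, chi_1> = (1/10)[1*(7)*conj(1) + 2*(sqrt(5)/2 + 9/2)*conj(1) + 2*(9/2 - sqrt(5)/2)*conj(1) + 5*(-1)*conj(1)]
      = (1/10)[(7) + (sqrt(5) + 9) + (9 - sqrt(5)) + (-5)] = 20/10 = 2
  <chi_rho, chi_2> = (1/10)[1*(7)*conj(1) + 2*(sqrt(5)/2 + 9/2)*conj(1) + 2*(9/2 - sqrt(5)/2)*conj(1) + 5*(-1)*conj(-1)]
      = (1/10)[(7) + (sqrt(5) + 9) + (9 - sqrt(5)) + (5)] = 30/10 = 3
  <chi_rho, chi_3> = (1/10)[1*(7)*conj(2) + 2*(sqrt(5)/2 + 9/2)*conj(-1/2 + sqrt(5)/2) + 2*(9/2 - sqrt(5)/2)*conj(-sqrt(5)/2 - 1/2) + 5*(-1)*conj(0)]
      = (1/10)[(14) + (-2 + 4*sqrt(5)) + (-4*sqrt(5) - 2) + (0)] = 10/10 = 1
  <chi_rho, chi_4> = (1/10)[1*(7)*conj(2) + 2*(sqrt(5)/2 + 9/2)*conj(-sqrt(5)/2 - 1/2) + 2*(9/2 - sqrt(5)/2)*conj(-1/2 + sqrt(5)/2) + 5*(-1)*conj(0)]
      = (1/10)[(14) + (-5*sqrt(5) - 7) + (-7 + 5*sqrt(5)) + (0)] = 0/10 = 0
Dimension check: dim(rho) = sum (mult * dim) = 2*1 + 3*1 + 1*2 + 0*2 = 7 = chi_rho(e) = 7.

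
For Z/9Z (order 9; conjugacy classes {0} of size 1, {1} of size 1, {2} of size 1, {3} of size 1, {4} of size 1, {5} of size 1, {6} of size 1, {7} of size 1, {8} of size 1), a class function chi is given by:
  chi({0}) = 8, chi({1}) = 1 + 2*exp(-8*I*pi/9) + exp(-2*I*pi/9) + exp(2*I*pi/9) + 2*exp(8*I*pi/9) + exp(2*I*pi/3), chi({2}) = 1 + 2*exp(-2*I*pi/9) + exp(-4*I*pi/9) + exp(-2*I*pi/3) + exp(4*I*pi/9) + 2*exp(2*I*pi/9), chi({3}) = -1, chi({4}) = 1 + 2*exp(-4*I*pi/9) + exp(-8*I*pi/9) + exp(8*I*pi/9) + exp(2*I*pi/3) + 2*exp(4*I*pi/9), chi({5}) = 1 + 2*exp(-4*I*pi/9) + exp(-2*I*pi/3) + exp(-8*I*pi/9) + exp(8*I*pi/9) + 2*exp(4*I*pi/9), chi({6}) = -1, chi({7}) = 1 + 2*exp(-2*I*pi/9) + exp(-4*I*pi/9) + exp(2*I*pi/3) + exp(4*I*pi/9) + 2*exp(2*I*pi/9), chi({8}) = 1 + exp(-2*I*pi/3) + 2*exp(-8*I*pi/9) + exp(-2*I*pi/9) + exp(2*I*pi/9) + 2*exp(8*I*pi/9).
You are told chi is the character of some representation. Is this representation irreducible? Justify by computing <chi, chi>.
Not irreducible (reducible): <chi, chi> = 12 > 1.

Working: <chi, chi> = (1/|G|) sum_C |C| * |chi(C)|^2 = (1/9)[1*|8|^2 + 1*|1 + 2*exp(-8*I*pi/9) + exp(-2*I*pi/9) + exp(2*I*pi/9) + 2*exp(8*I*pi/9) + exp(2*I*pi/3)|^2 + 1*|1 + 2*exp(-2*I*pi/9) + exp(-4*I*pi/9) + exp(-2*I*pi/3) + exp(4*I*pi/9) + 2*exp(2*I*pi/9)|^2 + 1*|-1|^2 + 1*|1 + 2*exp(-4*I*pi/9) + exp(-8*I*pi/9) + exp(8*I*pi/9) + exp(2*I*pi/3) + 2*exp(4*I*pi/9)|^2 + 1*|1 + 2*exp(-4*I*pi/9) + exp(-2*I*pi/3) + exp(-8*I*pi/9) + exp(8*I*pi/9) + 2*exp(4*I*pi/9)|^2 + 1*|-1|^2 + 1*|1 + 2*exp(-2*I*pi/9) + exp(-4*I*pi/9) + exp(2*I*pi/3) + exp(4*I*pi/9) + 2*exp(2*I*pi/9)|^2 + 1*|1 + exp(-2*I*pi/3) + 2*exp(-8*I*pi/9) + exp(-2*I*pi/9) + exp(2*I*pi/9) + 2*exp(8*I*pi/9)|^2]
  = (1/9)[(64) + (12 + 8*exp(-2*I*pi/9) + 5*exp(-2*I*pi/3) + 4*exp(-4*I*pi/9) + 9*exp(-8*I*pi/9) + 9*exp(8*I*pi/9) + 4*exp(4*I*pi/9) + 5*exp(2*I*pi/3) + 8*exp(2*I*pi/9)) + (12 + 8*exp(-4*I*pi/9) + 9*exp(-2*I*pi/9) + 5*exp(-2*I*pi/3) + 4*exp(-8*I*pi/9) + 4*exp(8*I*pi/9) + 5*exp(2*I*pi/3) + 9*exp(2*I*pi/9) + 8*exp(4*I*pi/9)) + (1) + (12 + 9*exp(-4*I*pi/9) + 5*exp(-2*I*pi/3) + 8*exp(-8*I*pi/9) + 4*exp(-2*I*pi/9) + 4*exp(2*I*pi/9) + 8*exp(8*I*pi/9) + 5*exp(2*I*pi/3) + 9*exp(4*I*pi/9)) + (12 + 9*exp(-4*I*pi/9) + 5*exp(-2*I*pi/3) + 8*exp(-8*I*pi/9) + 4*exp(-2*I*pi/9) + 4*exp(2*I*pi/9) + 8*exp(8*I*pi/9) + 5*exp(2*I*pi/3) + 9*exp(4*I*pi/9)) + (1) + (12 + 8*exp(-4*I*pi/9) + 9*exp(-2*I*pi/9) + 5*exp(-2*I*pi/3) + 4*exp(-8*I*pi/9) + 4*exp(8*I*pi/9) + 5*exp(2*I*pi/3) + 9*exp(2*I*pi/9) + 8*exp(4*I*pi/9)) + (12 + 8*exp(-2*I*pi/9) + 5*exp(-2*I*pi/3) + 4*exp(-4*I*pi/9) + 9*exp(-8*I*pi/9) + 9*exp(8*I*pi/9) + 4*exp(4*I*pi/9) + 5*exp(2*I*pi/3) + 8*exp(2*I*pi/9))] = 108/9 = 12.
(Exp terms are combined using exp(i*s)*conj(exp(i*t)) = exp(i*(s-t)), and sums of them are collapsed using the identity that for every m > 1 the m distinct m-th roots of unity sum to 0, e.g. 1 + exp(2*I*pi/3) + exp(-2*I*pi/3) = 0.)
A character is irreducible iff <chi, chi> = 1, so this representation is reducible.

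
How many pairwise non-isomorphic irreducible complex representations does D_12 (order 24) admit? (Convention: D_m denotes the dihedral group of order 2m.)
9

Reasoning: The number of irreducible complex representations of a finite group equals its number of conjugacy classes. D_12 has 9 conjugacy classes (n/2 + 3 for n even), so D_12 (order 24) has exactly 9 irreducible complex representations.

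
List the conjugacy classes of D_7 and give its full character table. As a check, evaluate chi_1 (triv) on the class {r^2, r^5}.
Conjugacy classes: {e} of size 1, {r^1, r^6} of size 2, {r^2, r^5} of size 2, {r^3, r^4} of size 2, {s, sr, ..., sr^6} of size 7.
Character table:
  irrep \ class              {e} (size 1)  {r^1, r^6} (size 2)  {r^2, r^5} (size 2)  {r^3, r^4} (size 2)  {s, sr, ..., sr^6} (size 7)
  chi_1 (triv)               1             1                    1                    1                    1                          
  chi_2 (sign: r->1, s->-1)  1             1                    1                    1                    -1                         
  chi_3 (2d, j=1)            2             2*cos(2*pi/7)        -2*cos(3*pi/7)       -2*cos(pi/7)         0                          
  chi_4 (2d, j=2)            2             -2*cos(3*pi/7)       -2*cos(pi/7)         2*cos(2*pi/7)        0                          
  chi_5 (2d, j=3)            2             -2*cos(pi/7)         2*cos(2*pi/7)        -2*cos(3*pi/7)       0                          

Spot check: chi_1 (triv) on {r^2, r^5} = 1.

D_7 has order 2*7 = 14 with 5 conjugacy classes, hence 5 irreducibles. Sum of squared dims 1 + 1 + 4 + 4 + 4 = 14 = |G|. Linear characters come from the abelianisation; the 2-dimensional irreps have character r^k -> 2*cos(2*pi*j*k/7), reflections -> 0.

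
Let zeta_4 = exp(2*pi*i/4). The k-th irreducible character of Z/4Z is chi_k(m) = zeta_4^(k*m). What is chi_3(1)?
chi_3(1) = zeta_4^3 = -I

Argument: chi_3(1) = zeta_4^(3*1) = zeta_4^3. Since zeta_4^4 = 1, this equals zeta_4^3 = exp(2*pi*i*3/4) = -I.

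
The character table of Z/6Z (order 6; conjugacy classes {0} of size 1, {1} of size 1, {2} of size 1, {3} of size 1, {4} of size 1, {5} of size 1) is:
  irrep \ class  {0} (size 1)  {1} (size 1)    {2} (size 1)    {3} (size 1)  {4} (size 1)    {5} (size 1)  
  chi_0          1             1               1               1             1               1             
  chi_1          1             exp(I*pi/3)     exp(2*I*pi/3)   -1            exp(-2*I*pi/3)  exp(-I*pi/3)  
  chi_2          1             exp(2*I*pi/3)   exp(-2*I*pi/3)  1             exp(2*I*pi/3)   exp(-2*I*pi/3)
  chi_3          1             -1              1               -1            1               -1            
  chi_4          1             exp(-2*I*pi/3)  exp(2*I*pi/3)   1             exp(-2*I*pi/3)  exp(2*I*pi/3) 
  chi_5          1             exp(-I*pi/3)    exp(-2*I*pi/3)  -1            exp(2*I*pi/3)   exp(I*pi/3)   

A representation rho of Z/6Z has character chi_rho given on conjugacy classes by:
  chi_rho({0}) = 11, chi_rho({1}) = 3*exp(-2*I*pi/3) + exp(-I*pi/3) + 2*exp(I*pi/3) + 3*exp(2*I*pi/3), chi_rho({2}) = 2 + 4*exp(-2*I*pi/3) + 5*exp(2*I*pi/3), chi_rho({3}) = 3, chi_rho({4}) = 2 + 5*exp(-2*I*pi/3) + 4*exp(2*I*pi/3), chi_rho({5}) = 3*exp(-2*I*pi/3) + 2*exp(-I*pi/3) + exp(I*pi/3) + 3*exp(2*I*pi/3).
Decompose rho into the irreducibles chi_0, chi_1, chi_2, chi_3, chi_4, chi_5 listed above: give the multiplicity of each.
Multiplicities: chi_0: 1, chi_1: 2, chi_2: 3, chi_3: 1, chi_4: 3, chi_5: 1.

Argument: Use <chi_rho, chi> = (1/|G|) sum_C |C| * chi_rho(C) * conj(chi(C)) with |G| = 6 for each irreducible chi in the table:
  <chi_rho, chi_0> = (1/6)[1*(11)*conj(1) + 1*(3*exp(-2*I*pi/3) + exp(-I*pi/3) + 2*exp(I*pi/3) + 3*exp(2*I*pi/3))*conj(1) + 1*(2 + 4*exp(-2*I*pi/3) + 5*exp(2*I*pi/3))*conj(1) + 1*(3)*conj(1) + 1*(2 + 5*exp(-2*I*pi/3) + 4*exp(2*I*pi/3))*conj(1) + 1*(3*exp(-2*I*pi/3) + 2*exp(-I*pi/3) + exp(I*pi/3) + 3*exp(2*I*pi/3))*conj(1)]
      = (1/6)[(11) + (3*exp(-2*I*pi/3) + exp(-I*pi/3) + 2*exp(I*pi/3) + 3*exp(2*I*pi/3)) + (2 + 4*exp(-2*I*pi/3) + 5*exp(2*I*pi/3)) + (3) + (2 + 5*exp(-2*I*pi/3) + 4*exp(2*I*pi/3)) + (3*exp(-2*I*pi/3) + 2*exp(-I*pi/3) + exp(I*pi/3) + 3*exp(2*I*pi/3))] = 6/6 = 1
  <chi_rho, chi_1> = (1/6)[1*(11)*conj(1) + 1*(3*exp(-2*I*pi/3) + exp(-I*pi/3) + 2*exp(I*pi/3) + 3*exp(2*I*pi/3))*conj(exp(I*pi/3)) + 1*(2 + 4*exp(-2*I*pi/3) + 5*exp(2*I*pi/3))*conj(exp(2*I*pi/3)) + 1*(3)*conj(-1) + 1*(2 + 5*exp(-2*I*pi/3) + 4*exp(2*I*pi/3))*conj(exp(-2*I*pi/3)) + 1*(3*exp(-2*I*pi/3) + 2*exp(-I*pi/3) + exp(I*pi/3) + 3*exp(2*I*pi/3))*conj(exp(-I*pi/3))]
      = (1/6)[(11) + (-1 + exp(-2*I*pi/3) + 3*exp(I*pi/3)) + (5 + 2*exp(-2*I*pi/3) + 4*exp(2*I*pi/3)) + (-3) + (5 + 4*exp(-2*I*pi/3) + 2*exp(2*I*pi/3)) + (-1 + 3*exp(-I*pi/3) + exp(2*I*pi/3))] = 12/6 = 2
  <chi_rho, chi_2> = (1/6)[1*(11)*conj(1) + 1*(3*exp(-2*I*pi/3) + exp(-I*pi/3) + 2*exp(I*pi/3) + 3*exp(2*I*pi/3))*conj(exp(2*I*pi/3)) + 1*(2 + 4*exp(-2*I*pi/3) + 5*exp(2*I*pi/3))*conj(exp(-2*I*pi/3)) + 1*(3)*conj(1) + 1*(2 + 5*exp(-2*I*pi/3) + 4*exp(2*I*pi/3))*conj(exp(2*I*pi/3)) + 1*(3*exp(-2*I*pi/3) + 2*exp(-I*pi/3) + exp(I*pi/3) + 3*exp(2*I*pi/3))*conj(exp(-2*I*pi/3))]
      = (1/6)[(11) + (2 + 2*exp(-I*pi/3) + 3*exp(2*I*pi/3)) + (4 + 5*exp(-2*I*pi/3) + 2*exp(2*I*pi/3)) + (3) + (4 + 2*exp(-2*I*pi/3) + 5*exp(2*I*pi/3)) + (2 + 3*exp(-2*I*pi/3) + 2*exp(I*pi/3))] = 18/6 = 3
  <chi_rho, chi_3> = (1/6)[1*(11)*conj(1) + 1*(3*exp(-2*I*pi/3) + exp(-I*pi/3) + 2*exp(I*pi/3) + 3*exp(2*I*pi/3))*conj(-1) + 1*(2 + 4*exp(-2*I*pi/3) + 5*exp(2*I*pi/3))*conj(1) + 1*(3)*conj(-1) + 1*(2 + 5*exp(-2*I*pi/3) + 4*exp(2*I*pi/3))*conj(1) + 1*(3*exp(-2*I*pi/3) + 2*exp(-I*pi/3) + exp(I*pi/3) + 3*exp(2*I*pi/3))*conj(-1)]
      = (1/6)[(11) + (-3*exp(2*I*pi/3) - 2*exp(I*pi/3) - exp(-I*pi/3) - 3*exp(-2*I*pi/3)) + (2 + 4*exp(-2*I*pi/3) + 5*exp(2*I*pi/3)) + (-3) + (2 + 5*exp(-2*I*pi/3) + 4*exp(2*I*pi/3)) + (-3*exp(2*I*pi/3) - exp(I*pi/3) - 2*exp(-I*pi/3) - 3*exp(-2*I*pi/3))] = 6/6 = 1
  <chi_rho, chi_4> = (1/6)[1*(11)*conj(1) + 1*(3*exp(-2*I*pi/3) + exp(-I*pi/3) + 2*exp(I*pi/3) + 3*exp(2*I*pi/3))*conj(exp(-2*I*pi/3)) + 1*(2 + 4*exp(-2*I*pi/3) + 5*exp(2*I*pi/3))*conj(exp(2*I*pi/3)) + 1*(3)*conj(1) + 1*(2 + 5*exp(-2*I*pi/3) + 4*exp(2*I*pi/3))*conj(exp(-2*I*pi/3)) + 1*(3*exp(-2*I*pi/3) + 2*exp(-I*pi/3) + exp(I*pi/3) + 3*exp(2*I*pi/3))*conj(exp(2*I*pi/3))]
      = (1/6)[(11) + (1 + 3*exp(-2*I*pi/3) + exp(I*pi/3)) + (5 + 2*exp(-2*I*pi/3) + 4*exp(2*I*pi/3)) + (3) + (5 + 4*exp(-2*I*pi/3) + 2*exp(2*I*pi/3)) + (1 + exp(-I*pi/3) + 3*exp(2*I*pi/3))] = 18/6 = 3
  <chi_rho, chi_5> = (1/6)[1*(11)*conj(1) + 1*(3*exp(-2*I*pi/3) + exp(-I*pi/3) + 2*exp(I*pi/3) + 3*exp(2*I*pi/3))*conj(exp(-I*pi/3)) + 1*(2 + 4*exp(-2*I*pi/3) + 5*exp(2*I*pi/3))*conj(exp(-2*I*pi/3)) + 1*(3)*conj(-1) + 1*(2 + 5*exp(-2*I*pi/3) + 4*exp(2*I*pi/3))*conj(exp(2*I*pi/3)) + 1*(3*exp(-2*I*pi/3) + 2*exp(-I*pi/3) + exp(I*pi/3) + 3*exp(2*I*pi/3))*conj(exp(I*pi/3))]
      = (1/6)[(11) + (-2 + 3*exp(-I*pi/3) + 2*exp(2*I*pi/3)) + (4 + 5*exp(-2*I*pi/3) + 2*exp(2*I*pi/3)) + (-3) + (4 + 2*exp(-2*I*pi/3) + 5*exp(2*I*pi/3)) + (-2 + 2*exp(-2*I*pi/3) + 3*exp(I*pi/3))] = 6/6 = 1
(Exp terms are combined using exp(i*s)*conj(exp(i*t)) = exp(i*(s-t)), and sums of them are collapsed using the identity that for every m > 1 the m distinct m-th roots of unity sum to 0, e.g. 1 + exp(2*I*pi/3) + exp(-2*I*pi/3) = 0.)
Dimension check: dim(rho) = sum (mult * dim) = 1*1 + 2*1 + 3*1 + 1*1 + 3*1 + 1*1 = 11 = chi_rho(e) = 11.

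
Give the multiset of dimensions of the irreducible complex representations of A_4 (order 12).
Dimensions: 1, 1, 1, 3

Reasoning: There are 4 irreducibles (= number of conjugacy classes). Their dimensions d_i satisfy sum d_i^2 = |G| = 12: 1 + 1 + 1 + 9 = 12.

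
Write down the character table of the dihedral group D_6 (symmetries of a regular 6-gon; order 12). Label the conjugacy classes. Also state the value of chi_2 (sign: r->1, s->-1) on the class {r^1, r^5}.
Conjugacy classes: {e} of size 1, {r^3} of size 1, {r^1, r^5} of size 2, {r^2, r^4} of size 2, {s, sr^2, ...} of size 3, {sr, sr^3, ...} of size 3.
Character table:
  irrep \ class              {e} (size 1)  {r^3} (size 1)  {r^1, r^5} (size 2)  {r^2, r^4} (size 2)  {s, sr^2, ...} (size 3)  {sr, sr^3, ...} (size 3)
  chi_1 (triv)               1             1               1                    1                    1                        1                       
  chi_2 (sign: r->1, s->-1)  1             1               1                    1                    -1                       -1                      
  chi_3 (r->-1, s->1)        1             -1              -1                   1                    1                        -1                      
  chi_4 (r->-1, s->-1)       1             -1              -1                   1                    -1                       1                       
  chi_5 (2d, j=1)            2             -2              1                    -1                   0                        0                       
  chi_6 (2d, j=2)            2             2               -1                   -1                   0                        0                       

Spot check: chi_2 (sign: r->1, s->-1) on {r^1, r^5} = 1.

Argument: D_6 has order 2*6 = 12 with 6 conjugacy classes, hence 6 irreducibles. Sum of squared dims 1 + 1 + 1 + 1 + 4 + 4 = 12 = |G|. Linear characters come from the abelianisation; the 2-dimensional irreps have character r^k -> 2*cos(2*pi*j*k/6), reflections -> 0.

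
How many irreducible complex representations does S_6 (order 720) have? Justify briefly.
11

Derivation: The number of irreducible complex representations of a finite group equals its number of conjugacy classes. Conjugacy classes in S_6 correspond to cycle types, i.e. partitions of 6; there are p(6) = 11 of them, so S_6 (order 720) has exactly 11 irreducible complex representations.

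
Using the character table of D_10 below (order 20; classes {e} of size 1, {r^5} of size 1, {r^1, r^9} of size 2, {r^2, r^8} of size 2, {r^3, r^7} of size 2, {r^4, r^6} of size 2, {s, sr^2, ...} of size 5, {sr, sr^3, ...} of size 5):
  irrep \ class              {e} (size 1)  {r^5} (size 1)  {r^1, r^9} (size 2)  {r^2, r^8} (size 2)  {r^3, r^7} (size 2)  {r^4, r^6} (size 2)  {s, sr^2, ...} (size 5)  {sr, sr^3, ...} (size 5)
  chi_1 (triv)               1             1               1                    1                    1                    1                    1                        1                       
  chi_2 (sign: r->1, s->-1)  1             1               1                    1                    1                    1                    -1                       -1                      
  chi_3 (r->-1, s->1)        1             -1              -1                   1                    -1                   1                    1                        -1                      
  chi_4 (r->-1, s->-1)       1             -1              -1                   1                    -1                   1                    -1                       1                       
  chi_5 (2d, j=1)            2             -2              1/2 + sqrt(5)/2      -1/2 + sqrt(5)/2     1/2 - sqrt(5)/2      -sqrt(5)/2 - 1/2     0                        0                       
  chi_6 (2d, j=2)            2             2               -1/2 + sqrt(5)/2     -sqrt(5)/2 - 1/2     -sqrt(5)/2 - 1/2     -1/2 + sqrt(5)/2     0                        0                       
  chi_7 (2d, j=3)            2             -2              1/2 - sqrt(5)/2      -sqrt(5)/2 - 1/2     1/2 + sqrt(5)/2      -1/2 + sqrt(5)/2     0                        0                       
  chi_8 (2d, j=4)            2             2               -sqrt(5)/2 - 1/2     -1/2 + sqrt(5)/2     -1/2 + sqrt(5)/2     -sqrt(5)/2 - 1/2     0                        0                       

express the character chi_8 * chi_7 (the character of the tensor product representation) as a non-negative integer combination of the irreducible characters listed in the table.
chi_8 tensor chi_7 = chi_5 + chi_7 (all other irreducibles have multiplicity 0).

Derivation: The character of a tensor product is the pointwise product (chi_8 * chi_7)(C) = chi_8(C) * chi_7(C):
  {e}: (2)*(2), {r^5}: (2)*(-2), {r^1, r^9}: (-sqrt(5)/2 - 1/2)*(1/2 - sqrt(5)/2), {r^2, r^8}: (-1/2 + sqrt(5)/2)*(-sqrt(5)/2 - 1/2), {r^3, r^7}: (-1/2 + sqrt(5)/2)*(1/2 + sqrt(5)/2), {r^4, r^6}: (-sqrt(5)/2 - 1/2)*(-1/2 + sqrt(5)/2), {s, sr^2, ...}: (0)*(0), {sr, sr^3, ...}: (0)*(0)
so (chi_8 * chi_7) takes values
  {e} -> 4, {r^5} -> -4, {r^1, r^9} -> 1, {r^2, r^8} -> -1, {r^3, r^7} -> 1, {r^4, r^6} -> -1, {s, sr^2, ...} -> 0, {sr, sr^3, ...} -> 0.
Now take the inner product of this character with each irreducible chi from the table, <chi_8*chi_7, chi> = (1/20) sum_C |C| (chi_8*chi_7)(C) conj(chi(C)):
  <chi_8*chi_7, chi_1> = (1/20)[1*(4)*conj(1) + 1*(-4)*conj(1) + 2*(1)*conj(1) + 2*(-1)*conj(1) + 2*(1)*conj(1) + 2*(-1)*conj(1) + 5*(0)*conj(1) + 5*(0)*conj(1)]
      = (1/20)[(4) + (-4) + (2) + (-2) + (2) + (-2) + (0) + (0)] = 0/20 = 0
  <chi_8*chi_7, chi_2> = (1/20)[1*(4)*conj(1) + 1*(-4)*conj(1) + 2*(1)*conj(1) + 2*(-1)*conj(1) + 2*(1)*conj(1) + 2*(-1)*conj(1) + 5*(0)*conj(-1) + 5*(0)*conj(-1)]
      = (1/20)[(4) + (-4) + (2) + (-2) + (2) + (-2) + (0) + (0)] = 0/20 = 0
  <chi_8*chi_7, chi_3> = (1/20)[1*(4)*conj(1) + 1*(-4)*conj(-1) + 2*(1)*conj(-1) + 2*(-1)*conj(1) + 2*(1)*conj(-1) + 2*(-1)*conj(1) + 5*(0)*conj(1) + 5*(0)*conj(-1)]
      = (1/20)[(4) + (4) + (-2) + (-2) + (-2) + (-2) + (0) + (0)] = 0/20 = 0
  <chi_8*chi_7, chi_4> = (1/20)[1*(4)*conj(1) + 1*(-4)*conj(-1) + 2*(1)*conj(-1) + 2*(-1)*conj(1) + 2*(1)*conj(-1) + 2*(-1)*conj(1) + 5*(0)*conj(-1) + 5*(0)*conj(1)]
      = (1/20)[(4) + (4) + (-2) + (-2) + (-2) + (-2) + (0) + (0)] = 0/20 = 0
  <chi_8*chi_7, chi_5> = (1/20)[1*(4)*conj(2) + 1*(-4)*conj(-2) + 2*(1)*conj(1/2 + sqrt(5)/2) + 2*(-1)*conj(-1/2 + sqrt(5)/2) + 2*(1)*conj(1/2 - sqrt(5)/2) + 2*(-1)*conj(-sqrt(5)/2 - 1/2) + 5*(0)*conj(0) + 5*(0)*conj(0)]
      = (1/20)[(8) + (8) + (1 + sqrt(5)) + (1 - sqrt(5)) + (1 - sqrt(5)) + (1 + sqrt(5)) + (0) + (0)] = 20/20 = 1
  <chi_8*chi_7, chi_6> = (1/20)[1*(4)*conj(2) + 1*(-4)*conj(2) + 2*(1)*conj(-1/2 + sqrt(5)/2) + 2*(-1)*conj(-sqrt(5)/2 - 1/2) + 2*(1)*conj(-sqrt(5)/2 - 1/2) + 2*(-1)*conj(-1/2 + sqrt(5)/2) + 5*(0)*conj(0) + 5*(0)*conj(0)]
      = (1/20)[(8) + (-8) + (-1 + sqrt(5)) + (1 + sqrt(5)) + (-sqrt(5) - 1) + (1 - sqrt(5)) + (0) + (0)] = 0/20 = 0
  <chi_8*chi_7, chi_7> = (1/20)[1*(4)*conj(2) + 1*(-4)*conj(-2) + 2*(1)*conj(1/2 - sqrt(5)/2) + 2*(-1)*conj(-sqrt(5)/2 - 1/2) + 2*(1)*conj(1/2 + sqrt(5)/2) + 2*(-1)*conj(-1/2 + sqrt(5)/2) + 5*(0)*conj(0) + 5*(0)*conj(0)]
      = (1/20)[(8) + (8) + (1 - sqrt(5)) + (1 + sqrt(5)) + (1 + sqrt(5)) + (1 - sqrt(5)) + (0) + (0)] = 20/20 = 1
  <chi_8*chi_7, chi_8> = (1/20)[1*(4)*conj(2) + 1*(-4)*conj(2) + 2*(1)*conj(-sqrt(5)/2 - 1/2) + 2*(-1)*conj(-1/2 + sqrt(5)/2) + 2*(1)*conj(-1/2 + sqrt(5)/2) + 2*(-1)*conj(-sqrt(5)/2 - 1/2) + 5*(0)*conj(0) + 5*(0)*conj(0)]
      = (1/20)[(8) + (-8) + (-sqrt(5) - 1) + (1 - sqrt(5)) + (-1 + sqrt(5)) + (1 + sqrt(5)) + (0) + (0)] = 0/20 = 0
Hence the multiplicities are chi_5: 1, chi_7: 1. Dimension check: dim(chi_8)*dim(chi_7) = 2*2 = 4 and sum (mult * dim) = 1*2 + 1*2 = 4.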